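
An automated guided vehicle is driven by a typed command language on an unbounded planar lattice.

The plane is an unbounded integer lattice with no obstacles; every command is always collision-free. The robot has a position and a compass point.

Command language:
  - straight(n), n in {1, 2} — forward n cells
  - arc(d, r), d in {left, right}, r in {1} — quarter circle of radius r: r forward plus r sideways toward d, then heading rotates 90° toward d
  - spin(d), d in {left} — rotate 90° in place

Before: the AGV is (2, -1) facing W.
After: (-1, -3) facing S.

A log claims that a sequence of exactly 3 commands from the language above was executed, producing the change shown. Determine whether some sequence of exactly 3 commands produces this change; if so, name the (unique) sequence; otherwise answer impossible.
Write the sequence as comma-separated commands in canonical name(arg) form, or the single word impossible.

straight(2), arc(left, 1), straight(1)

key: running straight(1) before straight(2) would end elsewhere — order is forced
t0: (2, -1) facing W
[1] after straight(2): (0, -1) facing W
[2] after arc(left, 1): (-1, -2) facing S
[3] after straight(1): (-1, -3) facing S
uniquely the one of 125 3-step routes that fits.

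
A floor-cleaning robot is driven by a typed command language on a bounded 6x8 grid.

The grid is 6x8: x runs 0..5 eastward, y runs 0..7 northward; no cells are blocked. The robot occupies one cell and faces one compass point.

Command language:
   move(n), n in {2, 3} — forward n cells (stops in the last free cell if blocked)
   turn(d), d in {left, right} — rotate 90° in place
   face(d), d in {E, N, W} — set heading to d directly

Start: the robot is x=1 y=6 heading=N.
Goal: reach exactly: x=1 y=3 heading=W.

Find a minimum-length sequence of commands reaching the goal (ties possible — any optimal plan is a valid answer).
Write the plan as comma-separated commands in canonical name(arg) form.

initial: x=1 y=6 heading=N
step 1 (turn(left)): x=1 y=6 heading=W
step 2 (turn(left)): x=1 y=6 heading=S
step 3 (move(3)): x=1 y=3 heading=S
step 4 (face(W)): x=1 y=3 heading=W
minimal: 4 command(s), checked below 4.

turn(left), turn(left), move(3), face(W)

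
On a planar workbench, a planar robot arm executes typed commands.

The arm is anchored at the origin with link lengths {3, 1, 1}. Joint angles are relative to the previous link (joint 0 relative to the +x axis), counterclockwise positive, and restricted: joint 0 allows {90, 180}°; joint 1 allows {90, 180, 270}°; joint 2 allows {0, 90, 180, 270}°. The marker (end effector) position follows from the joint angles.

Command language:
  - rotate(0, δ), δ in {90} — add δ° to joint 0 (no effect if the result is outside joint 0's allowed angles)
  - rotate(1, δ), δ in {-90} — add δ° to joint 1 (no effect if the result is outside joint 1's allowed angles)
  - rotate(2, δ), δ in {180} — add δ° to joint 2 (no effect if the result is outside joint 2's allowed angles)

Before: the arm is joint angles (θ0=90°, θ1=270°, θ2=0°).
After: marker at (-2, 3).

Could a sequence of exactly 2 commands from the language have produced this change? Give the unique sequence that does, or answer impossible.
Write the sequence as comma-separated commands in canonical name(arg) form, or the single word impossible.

rotate(1, -90), rotate(1, -90)

initial: joint angles (θ0=90°, θ1=270°, θ2=0°)
1. rotate(1, -90) → joint angles (θ0=90°, θ1=180°, θ2=0°)
2. rotate(1, -90) → joint angles (θ0=90°, θ1=90°, θ2=0°)
no other 2-command option fits: unique.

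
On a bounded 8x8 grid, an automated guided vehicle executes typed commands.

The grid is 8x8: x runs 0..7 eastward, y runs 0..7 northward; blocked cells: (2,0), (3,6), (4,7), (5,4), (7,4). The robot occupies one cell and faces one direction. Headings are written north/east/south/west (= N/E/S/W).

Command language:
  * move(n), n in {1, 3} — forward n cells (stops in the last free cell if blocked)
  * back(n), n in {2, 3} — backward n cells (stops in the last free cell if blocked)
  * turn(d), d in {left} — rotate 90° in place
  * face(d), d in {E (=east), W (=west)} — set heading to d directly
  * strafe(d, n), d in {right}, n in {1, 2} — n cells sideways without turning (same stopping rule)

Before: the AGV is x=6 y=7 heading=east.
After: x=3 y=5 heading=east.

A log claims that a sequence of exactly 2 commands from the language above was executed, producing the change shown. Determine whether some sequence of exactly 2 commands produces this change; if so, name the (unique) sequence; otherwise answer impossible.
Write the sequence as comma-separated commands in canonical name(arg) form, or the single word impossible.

key: running back(3) before strafe(right, 2) would end elsewhere — order is forced
initial: x=6 y=7 heading=east
1. strafe(right, 2) → x=6 y=5 heading=east
2. back(3) → x=3 y=5 heading=east
all 81 alternatives checked — unique.

strafe(right, 2), back(3)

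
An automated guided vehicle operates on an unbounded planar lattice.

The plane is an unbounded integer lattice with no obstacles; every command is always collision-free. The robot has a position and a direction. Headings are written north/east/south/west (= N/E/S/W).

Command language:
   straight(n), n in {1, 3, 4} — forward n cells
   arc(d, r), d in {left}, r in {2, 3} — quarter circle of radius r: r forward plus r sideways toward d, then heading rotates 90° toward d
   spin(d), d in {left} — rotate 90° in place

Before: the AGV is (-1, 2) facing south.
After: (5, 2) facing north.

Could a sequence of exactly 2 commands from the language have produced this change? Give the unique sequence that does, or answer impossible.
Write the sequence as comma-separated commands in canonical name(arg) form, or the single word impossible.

key: position moved to (5,2) AND the heading swung to N — translation plus rotation needed
t0: (-1, 2) facing south
t=1 arc(left, 3) ⇒ (2, -1) facing east
t=2 arc(left, 3) ⇒ (5, 2) facing north
no rival 2-sequence matches.

arc(left, 3), arc(left, 3)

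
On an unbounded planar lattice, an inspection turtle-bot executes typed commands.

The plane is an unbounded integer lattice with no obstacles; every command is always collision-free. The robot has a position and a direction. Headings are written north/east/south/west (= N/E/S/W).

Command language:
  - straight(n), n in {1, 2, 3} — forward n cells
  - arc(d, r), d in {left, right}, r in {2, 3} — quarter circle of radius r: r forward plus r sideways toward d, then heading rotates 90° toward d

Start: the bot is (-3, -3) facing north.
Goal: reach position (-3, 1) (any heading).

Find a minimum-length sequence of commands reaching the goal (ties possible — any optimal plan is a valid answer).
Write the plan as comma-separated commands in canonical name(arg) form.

from: (-3, -3) facing north
1. straight(3) → (-3, 0) facing north
2. straight(1) → (-3, 1) facing north
minimal: 2 command(s), checked below 2.

straight(3), straight(1)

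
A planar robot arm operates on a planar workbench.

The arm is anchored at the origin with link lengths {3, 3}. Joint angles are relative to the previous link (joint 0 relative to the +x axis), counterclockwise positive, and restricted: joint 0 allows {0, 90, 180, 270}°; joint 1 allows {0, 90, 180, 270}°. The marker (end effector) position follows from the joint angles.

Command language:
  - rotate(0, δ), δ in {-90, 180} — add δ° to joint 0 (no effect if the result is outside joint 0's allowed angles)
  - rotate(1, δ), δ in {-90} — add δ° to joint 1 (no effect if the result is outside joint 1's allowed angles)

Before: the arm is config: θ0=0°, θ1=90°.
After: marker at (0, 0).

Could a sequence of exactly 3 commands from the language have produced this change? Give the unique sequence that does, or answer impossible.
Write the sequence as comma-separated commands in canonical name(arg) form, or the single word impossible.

begin: config: θ0=0°, θ1=90°
1. rotate(1, -90) → config: θ0=0°, θ1=0°
2. rotate(1, -90) → config: θ0=0°, θ1=270°
3. rotate(1, -90) → config: θ0=0°, θ1=180°
uniquely the one of 27 3-step routes that fits.

rotate(1, -90), rotate(1, -90), rotate(1, -90)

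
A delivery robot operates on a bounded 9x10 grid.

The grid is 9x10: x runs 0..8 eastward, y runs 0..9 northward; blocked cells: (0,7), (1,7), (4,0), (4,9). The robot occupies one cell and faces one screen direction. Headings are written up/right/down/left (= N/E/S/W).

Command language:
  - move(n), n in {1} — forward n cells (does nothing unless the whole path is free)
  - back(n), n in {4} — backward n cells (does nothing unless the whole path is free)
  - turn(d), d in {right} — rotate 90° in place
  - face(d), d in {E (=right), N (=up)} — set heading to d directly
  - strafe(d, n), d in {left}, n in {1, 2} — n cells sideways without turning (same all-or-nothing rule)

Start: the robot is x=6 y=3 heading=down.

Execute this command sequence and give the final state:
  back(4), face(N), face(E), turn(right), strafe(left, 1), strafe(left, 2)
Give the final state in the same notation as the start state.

x=7 y=7 heading=down

initial: x=6 y=3 heading=down
t=1 back(4) ⇒ x=6 y=7 heading=down
t=2 face(N) ⇒ x=6 y=7 heading=up
t=3 face(E) ⇒ x=6 y=7 heading=right
t=4 turn(right) ⇒ x=6 y=7 heading=down
t=5 strafe(left, 1) ⇒ x=7 y=7 heading=down
t=6 strafe(left, 2) ⇒ x=7 y=7 heading=down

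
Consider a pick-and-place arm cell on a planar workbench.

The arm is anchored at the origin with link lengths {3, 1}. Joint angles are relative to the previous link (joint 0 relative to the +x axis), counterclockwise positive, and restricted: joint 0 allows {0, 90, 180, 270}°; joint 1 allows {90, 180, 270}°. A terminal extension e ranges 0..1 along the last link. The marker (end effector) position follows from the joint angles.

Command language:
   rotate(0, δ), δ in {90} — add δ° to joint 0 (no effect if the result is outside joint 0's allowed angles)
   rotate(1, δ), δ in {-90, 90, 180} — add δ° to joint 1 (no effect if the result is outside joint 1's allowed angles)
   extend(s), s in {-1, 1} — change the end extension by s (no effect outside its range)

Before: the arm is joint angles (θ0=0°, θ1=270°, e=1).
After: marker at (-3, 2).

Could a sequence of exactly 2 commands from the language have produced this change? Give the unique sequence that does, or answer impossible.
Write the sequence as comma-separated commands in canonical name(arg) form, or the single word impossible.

from: joint angles (θ0=0°, θ1=270°, e=1)
[1] after rotate(0, 90): joint angles (θ0=90°, θ1=270°, e=1)
[2] after rotate(0, 90): joint angles (θ0=180°, θ1=270°, e=1)
uniquely the one of 36 2-step routes that fits.

rotate(0, 90), rotate(0, 90)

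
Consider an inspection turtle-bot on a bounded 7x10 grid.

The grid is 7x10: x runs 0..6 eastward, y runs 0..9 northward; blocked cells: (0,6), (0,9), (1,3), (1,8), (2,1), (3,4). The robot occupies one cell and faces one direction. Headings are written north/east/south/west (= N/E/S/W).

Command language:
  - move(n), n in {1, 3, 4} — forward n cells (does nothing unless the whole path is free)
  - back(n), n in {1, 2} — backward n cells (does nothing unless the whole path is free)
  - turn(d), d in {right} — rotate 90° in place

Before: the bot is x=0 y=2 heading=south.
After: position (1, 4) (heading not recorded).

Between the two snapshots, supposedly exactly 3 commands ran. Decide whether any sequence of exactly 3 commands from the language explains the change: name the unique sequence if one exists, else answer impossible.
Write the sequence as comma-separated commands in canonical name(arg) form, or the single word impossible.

back(2), turn(right), back(1)

key: running back(1) before back(2) would end elsewhere — order is forced
begin: x=0 y=2 heading=south
t=1 back(2) ⇒ x=0 y=4 heading=south
t=2 turn(right) ⇒ x=0 y=4 heading=west
t=3 back(1) ⇒ x=1 y=4 heading=west
no rival 3-sequence matches.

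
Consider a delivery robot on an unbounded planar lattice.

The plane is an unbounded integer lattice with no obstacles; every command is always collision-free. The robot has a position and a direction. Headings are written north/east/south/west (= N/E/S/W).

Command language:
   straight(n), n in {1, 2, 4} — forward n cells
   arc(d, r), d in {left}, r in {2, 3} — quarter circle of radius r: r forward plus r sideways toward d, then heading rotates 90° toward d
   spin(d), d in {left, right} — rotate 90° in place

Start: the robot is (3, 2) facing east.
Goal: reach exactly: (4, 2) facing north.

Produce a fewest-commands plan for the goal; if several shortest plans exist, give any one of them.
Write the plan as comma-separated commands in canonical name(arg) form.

straight(1), spin(left)

start: (3, 2) facing east
t=1 straight(1) ⇒ (4, 2) facing east
t=2 spin(left) ⇒ (4, 2) facing north
minimal: 2 command(s), checked below 2.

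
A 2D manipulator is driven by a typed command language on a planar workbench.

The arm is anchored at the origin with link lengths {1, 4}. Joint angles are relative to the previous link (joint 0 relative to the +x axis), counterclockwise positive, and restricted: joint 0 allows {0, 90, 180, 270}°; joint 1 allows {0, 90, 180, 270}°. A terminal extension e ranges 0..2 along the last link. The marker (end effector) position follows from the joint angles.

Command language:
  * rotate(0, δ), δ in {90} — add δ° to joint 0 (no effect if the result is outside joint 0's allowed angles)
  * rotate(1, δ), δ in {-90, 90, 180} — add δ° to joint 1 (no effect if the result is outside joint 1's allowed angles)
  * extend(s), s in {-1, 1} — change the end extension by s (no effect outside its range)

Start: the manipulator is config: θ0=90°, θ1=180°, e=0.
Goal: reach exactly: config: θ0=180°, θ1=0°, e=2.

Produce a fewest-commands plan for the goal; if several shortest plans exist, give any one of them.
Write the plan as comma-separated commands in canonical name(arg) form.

extend(1), extend(1), rotate(1, 180), rotate(0, 90)

from: config: θ0=90°, θ1=180°, e=0
[1] after extend(1): config: θ0=90°, θ1=180°, e=1
[2] after extend(1): config: θ0=90°, θ1=180°, e=2
[3] after rotate(1, 180): config: θ0=90°, θ1=0°, e=2
[4] after rotate(0, 90): config: θ0=180°, θ1=0°, e=2
nothing shorter than 4 reaches the goal.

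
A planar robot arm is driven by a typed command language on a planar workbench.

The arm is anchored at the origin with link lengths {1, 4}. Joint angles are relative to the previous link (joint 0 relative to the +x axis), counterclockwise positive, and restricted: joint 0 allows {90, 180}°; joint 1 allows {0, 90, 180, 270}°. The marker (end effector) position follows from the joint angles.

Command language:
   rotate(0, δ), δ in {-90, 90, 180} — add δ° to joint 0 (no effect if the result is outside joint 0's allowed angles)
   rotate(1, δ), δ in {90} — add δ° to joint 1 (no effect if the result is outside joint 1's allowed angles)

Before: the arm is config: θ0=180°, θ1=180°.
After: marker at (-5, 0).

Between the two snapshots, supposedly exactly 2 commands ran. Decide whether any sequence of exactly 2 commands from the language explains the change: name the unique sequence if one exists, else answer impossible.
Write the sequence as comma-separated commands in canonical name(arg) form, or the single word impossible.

rotate(1, 90), rotate(1, 90)

t0: config: θ0=180°, θ1=180°
t=1 rotate(1, 90) ⇒ config: θ0=180°, θ1=270°
t=2 rotate(1, 90) ⇒ config: θ0=180°, θ1=0°
uniquely the one of 16 2-step routes that fits.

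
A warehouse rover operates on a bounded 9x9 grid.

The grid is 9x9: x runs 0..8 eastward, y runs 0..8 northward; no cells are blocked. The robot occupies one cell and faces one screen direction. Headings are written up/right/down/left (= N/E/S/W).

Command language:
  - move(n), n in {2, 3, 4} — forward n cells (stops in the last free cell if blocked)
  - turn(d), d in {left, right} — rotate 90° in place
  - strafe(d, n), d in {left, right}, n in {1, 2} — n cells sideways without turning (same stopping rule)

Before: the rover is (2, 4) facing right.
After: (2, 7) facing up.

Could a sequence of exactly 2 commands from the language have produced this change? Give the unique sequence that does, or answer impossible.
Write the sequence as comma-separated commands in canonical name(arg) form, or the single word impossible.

key: running move(3) before turn(left) would end elsewhere — order is forced
initial: (2, 4) facing right
1. turn(left) → (2, 4) facing up
2. move(3) → (2, 7) facing up
no other 2-command option fits: unique.

turn(left), move(3)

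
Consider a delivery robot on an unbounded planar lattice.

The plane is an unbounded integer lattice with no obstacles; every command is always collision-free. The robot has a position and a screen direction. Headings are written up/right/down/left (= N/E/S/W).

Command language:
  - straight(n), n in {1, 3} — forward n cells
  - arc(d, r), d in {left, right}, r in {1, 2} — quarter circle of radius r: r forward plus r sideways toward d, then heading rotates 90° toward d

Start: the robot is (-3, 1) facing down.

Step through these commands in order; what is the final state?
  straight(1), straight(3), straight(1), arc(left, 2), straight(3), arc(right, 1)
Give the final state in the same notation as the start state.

(3, -7) facing down

initial: (-3, 1) facing down
[1] after straight(1): (-3, 0) facing down
[2] after straight(3): (-3, -3) facing down
[3] after straight(1): (-3, -4) facing down
[4] after arc(left, 2): (-1, -6) facing right
[5] after straight(3): (2, -6) facing right
[6] after arc(right, 1): (3, -7) facing down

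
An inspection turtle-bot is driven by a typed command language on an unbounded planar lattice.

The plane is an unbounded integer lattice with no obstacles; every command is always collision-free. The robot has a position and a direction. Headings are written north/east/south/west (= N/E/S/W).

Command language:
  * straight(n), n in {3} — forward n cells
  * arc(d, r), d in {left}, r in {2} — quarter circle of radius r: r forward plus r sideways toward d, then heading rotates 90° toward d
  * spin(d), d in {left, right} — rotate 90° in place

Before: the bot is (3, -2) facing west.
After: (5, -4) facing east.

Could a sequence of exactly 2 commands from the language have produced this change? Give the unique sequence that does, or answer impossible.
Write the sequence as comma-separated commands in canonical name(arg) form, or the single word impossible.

spin(left), arc(left, 2)

key: cell and facing (now E) both changed — the 2 commands mix motion and turning
t0: (3, -2) facing west
1. spin(left) → (3, -2) facing south
2. arc(left, 2) → (5, -4) facing east
no rival 2-sequence matches.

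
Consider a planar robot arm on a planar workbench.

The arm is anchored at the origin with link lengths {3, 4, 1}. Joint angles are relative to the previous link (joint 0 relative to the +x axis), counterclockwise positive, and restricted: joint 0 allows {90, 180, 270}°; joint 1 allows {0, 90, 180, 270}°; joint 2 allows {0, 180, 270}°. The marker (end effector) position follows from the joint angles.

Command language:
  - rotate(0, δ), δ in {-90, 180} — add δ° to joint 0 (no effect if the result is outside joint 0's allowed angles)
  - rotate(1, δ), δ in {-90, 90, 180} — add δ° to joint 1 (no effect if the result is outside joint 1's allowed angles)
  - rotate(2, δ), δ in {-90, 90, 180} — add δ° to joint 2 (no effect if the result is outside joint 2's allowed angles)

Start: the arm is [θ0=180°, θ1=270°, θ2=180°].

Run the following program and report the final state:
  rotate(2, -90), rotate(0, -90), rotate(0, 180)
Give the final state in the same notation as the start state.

[θ0=270°, θ1=270°, θ2=180°]

from: [θ0=180°, θ1=270°, θ2=180°]
step 1 (rotate(2, -90)): [θ0=180°, θ1=270°, θ2=180°]
step 2 (rotate(0, -90)): [θ0=90°, θ1=270°, θ2=180°]
step 3 (rotate(0, 180)): [θ0=270°, θ1=270°, θ2=180°]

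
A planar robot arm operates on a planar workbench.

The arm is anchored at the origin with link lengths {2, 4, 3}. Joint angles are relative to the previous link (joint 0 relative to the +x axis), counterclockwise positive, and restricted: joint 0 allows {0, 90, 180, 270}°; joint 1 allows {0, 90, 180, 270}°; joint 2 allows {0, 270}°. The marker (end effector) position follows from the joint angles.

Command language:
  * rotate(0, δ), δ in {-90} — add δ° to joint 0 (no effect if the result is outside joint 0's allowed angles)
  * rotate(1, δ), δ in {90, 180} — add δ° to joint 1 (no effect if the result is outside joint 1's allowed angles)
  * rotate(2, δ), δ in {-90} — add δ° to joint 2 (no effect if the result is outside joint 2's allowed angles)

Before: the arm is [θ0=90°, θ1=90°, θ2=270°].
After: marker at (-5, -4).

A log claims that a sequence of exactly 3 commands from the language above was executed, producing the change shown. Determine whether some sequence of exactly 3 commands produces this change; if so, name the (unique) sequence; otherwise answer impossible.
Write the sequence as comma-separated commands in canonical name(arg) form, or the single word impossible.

begin: [θ0=90°, θ1=90°, θ2=270°]
1. rotate(0, -90) → [θ0=0°, θ1=90°, θ2=270°]
2. rotate(0, -90) → [θ0=270°, θ1=90°, θ2=270°]
3. rotate(0, -90) → [θ0=180°, θ1=90°, θ2=270°]
all 64 alternatives checked — unique.

rotate(0, -90), rotate(0, -90), rotate(0, -90)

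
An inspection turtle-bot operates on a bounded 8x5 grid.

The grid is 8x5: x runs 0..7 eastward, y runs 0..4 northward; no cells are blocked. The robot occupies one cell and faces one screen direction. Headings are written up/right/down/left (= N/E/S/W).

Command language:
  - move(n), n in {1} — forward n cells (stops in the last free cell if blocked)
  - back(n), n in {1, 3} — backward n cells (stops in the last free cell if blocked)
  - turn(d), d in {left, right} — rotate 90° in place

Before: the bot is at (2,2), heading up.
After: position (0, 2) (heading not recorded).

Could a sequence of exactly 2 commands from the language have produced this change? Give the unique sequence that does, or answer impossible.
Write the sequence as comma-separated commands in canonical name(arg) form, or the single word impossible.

key: back(3) runs into the grid edge before its full distance
initial: at (2,2), heading up
step 1 (turn(right)): at (2,2), heading right
step 2 (back(3)): at (0,2), heading right
no rival 2-sequence matches.

turn(right), back(3)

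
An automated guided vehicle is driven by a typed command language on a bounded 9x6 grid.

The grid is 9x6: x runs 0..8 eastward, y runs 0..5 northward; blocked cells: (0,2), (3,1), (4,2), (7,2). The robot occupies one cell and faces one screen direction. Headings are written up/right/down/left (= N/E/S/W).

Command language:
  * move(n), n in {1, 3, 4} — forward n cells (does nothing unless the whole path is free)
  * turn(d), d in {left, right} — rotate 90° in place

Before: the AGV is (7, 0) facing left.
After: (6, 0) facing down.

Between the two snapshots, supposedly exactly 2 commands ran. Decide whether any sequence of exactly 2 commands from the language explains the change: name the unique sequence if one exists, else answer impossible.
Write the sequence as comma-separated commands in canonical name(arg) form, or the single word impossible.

key: position moved to (6,0) AND the heading swung to S — translation plus rotation needed
t0: (7, 0) facing left
step 1 (move(1)): (6, 0) facing left
step 2 (turn(left)): (6, 0) facing down
all 25 alternatives checked — unique.

move(1), turn(left)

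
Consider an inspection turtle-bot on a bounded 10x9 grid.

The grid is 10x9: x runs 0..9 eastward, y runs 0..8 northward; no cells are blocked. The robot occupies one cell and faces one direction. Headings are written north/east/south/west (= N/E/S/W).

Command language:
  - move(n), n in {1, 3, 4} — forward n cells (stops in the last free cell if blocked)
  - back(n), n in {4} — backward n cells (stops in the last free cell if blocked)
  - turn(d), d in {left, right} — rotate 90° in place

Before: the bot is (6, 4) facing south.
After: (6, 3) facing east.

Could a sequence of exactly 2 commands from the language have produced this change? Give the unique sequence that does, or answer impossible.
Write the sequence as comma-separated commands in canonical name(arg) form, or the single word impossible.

move(1), turn(left)

key: running turn(left) before move(1) would end elsewhere — order is forced
initial: (6, 4) facing south
1. move(1) → (6, 3) facing south
2. turn(left) → (6, 3) facing east
all 36 alternatives checked — unique.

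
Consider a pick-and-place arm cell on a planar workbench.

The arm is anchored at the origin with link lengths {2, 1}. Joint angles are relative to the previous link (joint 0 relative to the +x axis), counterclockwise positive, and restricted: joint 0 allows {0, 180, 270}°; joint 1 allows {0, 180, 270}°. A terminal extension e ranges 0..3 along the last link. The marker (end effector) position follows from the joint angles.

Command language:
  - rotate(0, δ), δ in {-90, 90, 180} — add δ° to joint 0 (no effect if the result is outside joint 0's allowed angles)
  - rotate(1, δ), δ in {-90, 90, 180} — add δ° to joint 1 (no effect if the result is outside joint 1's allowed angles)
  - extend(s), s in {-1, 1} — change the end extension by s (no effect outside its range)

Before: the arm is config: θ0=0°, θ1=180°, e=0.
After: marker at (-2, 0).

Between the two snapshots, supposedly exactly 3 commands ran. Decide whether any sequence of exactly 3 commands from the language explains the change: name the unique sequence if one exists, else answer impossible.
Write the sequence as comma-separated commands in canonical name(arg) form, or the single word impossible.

extend(1), extend(1), extend(1)

from: config: θ0=0°, θ1=180°, e=0
[1] after extend(1): config: θ0=0°, θ1=180°, e=1
[2] after extend(1): config: θ0=0°, θ1=180°, e=2
[3] after extend(1): config: θ0=0°, θ1=180°, e=3
no other 3-command option fits: unique.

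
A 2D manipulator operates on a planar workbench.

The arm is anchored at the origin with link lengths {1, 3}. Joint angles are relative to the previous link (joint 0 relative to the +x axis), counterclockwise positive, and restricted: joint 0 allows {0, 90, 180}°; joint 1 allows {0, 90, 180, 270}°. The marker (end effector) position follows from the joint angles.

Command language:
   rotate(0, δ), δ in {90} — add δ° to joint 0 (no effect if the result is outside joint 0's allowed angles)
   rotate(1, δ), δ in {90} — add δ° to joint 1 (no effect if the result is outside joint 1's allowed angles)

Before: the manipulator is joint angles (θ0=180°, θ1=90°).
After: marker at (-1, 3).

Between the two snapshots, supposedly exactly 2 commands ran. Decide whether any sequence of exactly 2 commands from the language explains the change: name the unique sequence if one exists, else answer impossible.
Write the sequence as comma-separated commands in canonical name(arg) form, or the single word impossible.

rotate(1, 90), rotate(1, 90)

start: joint angles (θ0=180°, θ1=90°)
[1] after rotate(1, 90): joint angles (θ0=180°, θ1=180°)
[2] after rotate(1, 90): joint angles (θ0=180°, θ1=270°)
no other 2-command option fits: unique.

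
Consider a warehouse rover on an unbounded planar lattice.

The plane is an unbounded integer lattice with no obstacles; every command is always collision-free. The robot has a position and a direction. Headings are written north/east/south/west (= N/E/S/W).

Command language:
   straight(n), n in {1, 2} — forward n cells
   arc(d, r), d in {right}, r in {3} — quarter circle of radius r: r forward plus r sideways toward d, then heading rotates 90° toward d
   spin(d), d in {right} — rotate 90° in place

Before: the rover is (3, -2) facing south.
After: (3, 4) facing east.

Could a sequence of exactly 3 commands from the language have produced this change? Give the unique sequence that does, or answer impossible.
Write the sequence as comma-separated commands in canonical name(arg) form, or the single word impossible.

spin(right), arc(right, 3), arc(right, 3)

key: order matters: swapping spin(right) and arc(right, 3) lands elsewhere
initial: (3, -2) facing south
1. spin(right) → (3, -2) facing west
2. arc(right, 3) → (0, 1) facing north
3. arc(right, 3) → (3, 4) facing east
all 64 alternatives checked — unique.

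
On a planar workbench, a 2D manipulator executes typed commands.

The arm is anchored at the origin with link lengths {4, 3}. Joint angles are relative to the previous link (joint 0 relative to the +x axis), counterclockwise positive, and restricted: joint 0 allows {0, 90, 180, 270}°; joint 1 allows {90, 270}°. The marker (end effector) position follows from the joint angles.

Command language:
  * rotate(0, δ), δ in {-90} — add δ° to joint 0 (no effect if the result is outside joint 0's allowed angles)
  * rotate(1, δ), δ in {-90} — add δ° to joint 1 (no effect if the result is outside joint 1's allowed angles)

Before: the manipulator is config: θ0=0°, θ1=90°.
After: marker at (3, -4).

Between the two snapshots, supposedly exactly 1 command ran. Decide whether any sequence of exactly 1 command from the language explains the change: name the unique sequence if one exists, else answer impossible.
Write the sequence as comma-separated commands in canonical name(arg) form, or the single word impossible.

rotate(0, -90)

begin: config: θ0=0°, θ1=90°
t=1 rotate(0, -90) ⇒ config: θ0=270°, θ1=90°
no other 1-command option fits: unique.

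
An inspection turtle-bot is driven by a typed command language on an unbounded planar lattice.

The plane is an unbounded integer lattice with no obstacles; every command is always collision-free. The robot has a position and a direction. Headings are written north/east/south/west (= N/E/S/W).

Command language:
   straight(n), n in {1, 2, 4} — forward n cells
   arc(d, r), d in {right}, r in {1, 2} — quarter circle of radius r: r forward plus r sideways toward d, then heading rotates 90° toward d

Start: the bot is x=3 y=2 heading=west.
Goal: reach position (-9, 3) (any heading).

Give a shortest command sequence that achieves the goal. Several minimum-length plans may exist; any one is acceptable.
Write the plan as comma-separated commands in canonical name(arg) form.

straight(2), straight(1), straight(4), straight(4), arc(right, 1)

start: x=3 y=2 heading=west
t=1 straight(2) ⇒ x=1 y=2 heading=west
t=2 straight(1) ⇒ x=0 y=2 heading=west
t=3 straight(4) ⇒ x=-4 y=2 heading=west
t=4 straight(4) ⇒ x=-8 y=2 heading=west
t=5 arc(right, 1) ⇒ x=-9 y=3 heading=north
shorter routes all fall short; 5 is best.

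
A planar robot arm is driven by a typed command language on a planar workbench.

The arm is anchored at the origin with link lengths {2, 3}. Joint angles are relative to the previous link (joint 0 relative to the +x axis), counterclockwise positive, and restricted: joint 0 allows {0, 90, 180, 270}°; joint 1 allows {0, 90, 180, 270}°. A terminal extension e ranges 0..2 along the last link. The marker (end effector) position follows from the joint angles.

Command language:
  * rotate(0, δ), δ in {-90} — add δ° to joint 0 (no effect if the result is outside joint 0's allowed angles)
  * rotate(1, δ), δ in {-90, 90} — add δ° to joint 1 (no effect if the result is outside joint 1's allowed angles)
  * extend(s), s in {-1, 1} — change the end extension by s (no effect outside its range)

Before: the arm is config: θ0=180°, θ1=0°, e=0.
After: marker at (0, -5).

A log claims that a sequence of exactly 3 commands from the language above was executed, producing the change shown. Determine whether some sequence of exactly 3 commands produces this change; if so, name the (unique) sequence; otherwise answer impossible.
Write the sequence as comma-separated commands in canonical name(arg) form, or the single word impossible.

from: config: θ0=180°, θ1=0°, e=0
1. rotate(0, -90) → config: θ0=90°, θ1=0°, e=0
2. rotate(0, -90) → config: θ0=0°, θ1=0°, e=0
3. rotate(0, -90) → config: θ0=270°, θ1=0°, e=0
no other 3-command option fits: unique.

rotate(0, -90), rotate(0, -90), rotate(0, -90)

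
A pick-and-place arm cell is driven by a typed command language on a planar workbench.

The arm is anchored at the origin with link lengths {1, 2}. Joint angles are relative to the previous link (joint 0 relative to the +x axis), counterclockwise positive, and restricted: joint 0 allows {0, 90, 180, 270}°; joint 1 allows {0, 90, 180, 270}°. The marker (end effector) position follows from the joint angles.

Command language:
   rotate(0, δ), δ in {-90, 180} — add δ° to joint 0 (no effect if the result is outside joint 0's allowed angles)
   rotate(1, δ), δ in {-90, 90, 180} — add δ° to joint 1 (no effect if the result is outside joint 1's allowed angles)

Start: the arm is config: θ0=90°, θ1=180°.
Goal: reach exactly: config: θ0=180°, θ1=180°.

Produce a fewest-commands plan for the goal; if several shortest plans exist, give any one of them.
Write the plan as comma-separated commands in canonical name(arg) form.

rotate(0, 180), rotate(0, -90)

t0: config: θ0=90°, θ1=180°
step 1 (rotate(0, 180)): config: θ0=270°, θ1=180°
step 2 (rotate(0, -90)): config: θ0=180°, θ1=180°
nothing shorter than 2 reaches the goal.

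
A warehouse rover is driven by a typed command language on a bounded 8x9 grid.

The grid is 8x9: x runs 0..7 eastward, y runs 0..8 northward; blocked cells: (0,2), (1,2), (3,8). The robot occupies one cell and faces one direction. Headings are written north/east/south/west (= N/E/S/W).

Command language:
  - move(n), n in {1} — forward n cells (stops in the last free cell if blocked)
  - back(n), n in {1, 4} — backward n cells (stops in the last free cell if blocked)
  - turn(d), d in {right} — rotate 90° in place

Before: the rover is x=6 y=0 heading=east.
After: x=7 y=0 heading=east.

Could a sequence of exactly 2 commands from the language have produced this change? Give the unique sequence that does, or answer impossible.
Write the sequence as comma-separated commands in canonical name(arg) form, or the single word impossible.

key: the second move(1) runs into the grid edge before its full distance
begin: x=6 y=0 heading=east
[1] after move(1): x=7 y=0 heading=east
[2] after move(1): x=7 y=0 heading=east
uniquely the one of 16 2-step routes that fits.

move(1), move(1)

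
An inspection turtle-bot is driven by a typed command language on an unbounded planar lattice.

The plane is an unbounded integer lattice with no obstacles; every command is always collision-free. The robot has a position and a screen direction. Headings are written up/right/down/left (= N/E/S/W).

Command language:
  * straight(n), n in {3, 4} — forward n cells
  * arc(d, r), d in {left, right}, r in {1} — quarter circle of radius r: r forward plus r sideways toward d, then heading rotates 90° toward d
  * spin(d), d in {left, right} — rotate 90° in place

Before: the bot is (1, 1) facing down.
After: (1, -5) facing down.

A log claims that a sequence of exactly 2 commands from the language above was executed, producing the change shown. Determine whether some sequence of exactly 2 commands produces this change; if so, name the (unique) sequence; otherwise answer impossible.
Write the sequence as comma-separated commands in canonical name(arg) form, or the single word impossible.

straight(3), straight(3)

key: still facing S at the end — nothing in the sequence rotates
t0: (1, 1) facing down
step 1 (straight(3)): (1, -2) facing down
step 2 (straight(3)): (1, -5) facing down
uniquely the one of 36 2-step routes that fits.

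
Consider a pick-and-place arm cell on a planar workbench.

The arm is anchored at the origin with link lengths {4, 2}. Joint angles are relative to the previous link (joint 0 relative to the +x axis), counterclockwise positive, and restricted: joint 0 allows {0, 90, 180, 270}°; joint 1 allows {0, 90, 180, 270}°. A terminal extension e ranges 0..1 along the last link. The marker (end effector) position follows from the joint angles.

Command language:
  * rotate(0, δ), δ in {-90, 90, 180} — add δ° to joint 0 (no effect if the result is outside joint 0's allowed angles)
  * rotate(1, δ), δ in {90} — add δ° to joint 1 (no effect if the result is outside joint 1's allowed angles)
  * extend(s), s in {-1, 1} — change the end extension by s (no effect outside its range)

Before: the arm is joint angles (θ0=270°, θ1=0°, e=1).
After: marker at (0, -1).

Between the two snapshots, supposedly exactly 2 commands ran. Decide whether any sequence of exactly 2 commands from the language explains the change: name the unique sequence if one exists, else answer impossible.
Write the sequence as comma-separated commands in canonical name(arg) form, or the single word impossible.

rotate(1, 90), rotate(1, 90)

initial: joint angles (θ0=270°, θ1=0°, e=1)
[1] after rotate(1, 90): joint angles (θ0=270°, θ1=90°, e=1)
[2] after rotate(1, 90): joint angles (θ0=270°, θ1=180°, e=1)
all 36 alternatives checked — unique.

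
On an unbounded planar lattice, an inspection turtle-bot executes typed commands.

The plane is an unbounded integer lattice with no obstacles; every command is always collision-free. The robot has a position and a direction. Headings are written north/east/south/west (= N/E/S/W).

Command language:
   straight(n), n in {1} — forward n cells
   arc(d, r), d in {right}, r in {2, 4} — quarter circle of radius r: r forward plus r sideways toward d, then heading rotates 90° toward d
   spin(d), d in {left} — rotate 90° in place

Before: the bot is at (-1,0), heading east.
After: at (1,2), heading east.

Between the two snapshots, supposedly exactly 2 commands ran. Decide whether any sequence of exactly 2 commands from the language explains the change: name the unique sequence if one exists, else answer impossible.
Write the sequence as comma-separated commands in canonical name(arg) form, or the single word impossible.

key: still facing E at the end — net rotation zero over 2 steps
t0: at (-1,0), heading east
[1] after spin(left): at (-1,0), heading north
[2] after arc(right, 2): at (1,2), heading east
uniquely the one of 16 2-step routes that fits.

spin(left), arc(right, 2)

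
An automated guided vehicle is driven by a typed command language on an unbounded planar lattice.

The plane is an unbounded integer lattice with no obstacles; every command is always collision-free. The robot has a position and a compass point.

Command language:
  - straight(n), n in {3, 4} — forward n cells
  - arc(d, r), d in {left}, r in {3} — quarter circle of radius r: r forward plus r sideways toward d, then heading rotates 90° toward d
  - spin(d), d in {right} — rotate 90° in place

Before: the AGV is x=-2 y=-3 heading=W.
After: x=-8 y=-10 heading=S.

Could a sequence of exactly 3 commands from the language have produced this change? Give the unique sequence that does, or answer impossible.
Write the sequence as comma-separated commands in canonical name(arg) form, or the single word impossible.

straight(3), arc(left, 3), straight(4)

key: running straight(4) before straight(3) would end elsewhere — order is forced
initial: x=-2 y=-3 heading=W
[1] after straight(3): x=-5 y=-3 heading=W
[2] after arc(left, 3): x=-8 y=-6 heading=S
[3] after straight(4): x=-8 y=-10 heading=S
no rival 3-sequence matches.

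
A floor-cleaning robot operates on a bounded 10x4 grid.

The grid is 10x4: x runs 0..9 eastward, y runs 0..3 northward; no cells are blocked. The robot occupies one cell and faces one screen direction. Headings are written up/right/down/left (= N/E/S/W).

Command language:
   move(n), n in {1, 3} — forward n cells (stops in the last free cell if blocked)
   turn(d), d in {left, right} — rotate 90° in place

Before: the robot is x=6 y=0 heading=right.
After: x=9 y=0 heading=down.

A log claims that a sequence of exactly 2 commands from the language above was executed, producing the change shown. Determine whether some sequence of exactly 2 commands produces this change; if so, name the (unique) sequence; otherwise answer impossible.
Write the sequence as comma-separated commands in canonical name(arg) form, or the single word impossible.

move(3), turn(right)

key: cell and facing (now S) both changed — the 2 commands mix motion and turning
from: x=6 y=0 heading=right
1. move(3) → x=9 y=0 heading=right
2. turn(right) → x=9 y=0 heading=down
all 16 alternatives checked — unique.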